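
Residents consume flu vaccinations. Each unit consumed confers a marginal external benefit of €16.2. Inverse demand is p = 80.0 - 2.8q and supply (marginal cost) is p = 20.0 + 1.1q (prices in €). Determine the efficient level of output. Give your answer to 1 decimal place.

Social marginal benefit = demand + MEB = 96.2 - 2.8q.
Set SMB = MC: 96.2 - 2.8q = 20.0 + 1.1q → q* = 19.5385.

q* = 19.5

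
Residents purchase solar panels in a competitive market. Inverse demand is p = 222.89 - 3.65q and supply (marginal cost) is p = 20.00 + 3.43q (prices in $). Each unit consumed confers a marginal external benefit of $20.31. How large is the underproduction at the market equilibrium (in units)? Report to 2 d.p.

2.87 units

Market equilibrium (private): 20.00 + 3.43q = 222.89 - 3.65q → q_m = 28.6568.
Social marginal benefit = demand + MEB = 243.20 - 3.65q.
Set SMB = MC: 243.20 - 3.65q = 20.00 + 3.43q → q* = 31.5254.
Gap = |28.6568 − 31.5254| = 2.8686.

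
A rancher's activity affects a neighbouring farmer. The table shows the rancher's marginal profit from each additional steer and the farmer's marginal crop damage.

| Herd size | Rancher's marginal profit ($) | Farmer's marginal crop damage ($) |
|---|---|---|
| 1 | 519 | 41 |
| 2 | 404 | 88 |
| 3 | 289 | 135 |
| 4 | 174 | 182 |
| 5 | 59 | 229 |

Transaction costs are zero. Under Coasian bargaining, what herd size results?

Bargaining reaches the level where marginal profit last exceeds marginal crop damage.
That holds through level 3 (289 ≥ 135) but not at 4 (174 < 182).

3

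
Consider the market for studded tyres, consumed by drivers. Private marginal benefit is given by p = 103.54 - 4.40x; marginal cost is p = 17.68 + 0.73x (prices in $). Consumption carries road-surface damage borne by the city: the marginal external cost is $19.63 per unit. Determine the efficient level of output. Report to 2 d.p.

x* = 12.91

Social marginal benefit = demand − MEC = 83.91 - 4.40x.
Set SMB = MC: 83.91 - 4.40x = 17.68 + 0.73x → x* = 12.9103.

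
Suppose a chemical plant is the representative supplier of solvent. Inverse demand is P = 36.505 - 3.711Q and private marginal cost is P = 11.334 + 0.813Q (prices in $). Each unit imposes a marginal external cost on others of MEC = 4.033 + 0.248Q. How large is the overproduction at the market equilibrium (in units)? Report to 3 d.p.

1.134 units

Market equilibrium (private): 11.334 + 0.813Q = 36.505 - 3.711Q → Q_m = 5.5639.
Social marginal cost = private MC + MEC = 15.367 + 1.061Q.
Set SMC = demand: 15.367 + 1.061Q = 36.505 - 3.711Q → Q* = 4.4296.
Gap = |5.5639 − 4.4296| = 1.1343.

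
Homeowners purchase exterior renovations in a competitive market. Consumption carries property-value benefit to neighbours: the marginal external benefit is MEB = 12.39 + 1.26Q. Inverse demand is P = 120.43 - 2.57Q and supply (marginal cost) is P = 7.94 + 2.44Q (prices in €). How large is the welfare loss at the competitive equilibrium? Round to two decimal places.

DWL = €220.66

Market equilibrium (private): 7.94 + 2.44Q = 120.43 - 2.57Q → Q_m = 22.4531.
Social marginal benefit = demand + MEB = 132.82 - 1.31Q.
Set SMB = MC: 132.82 - 1.31Q = 7.94 + 2.44Q → Q* = 33.3013.
The loss is the area between SMB and MC from Q* to Q_m; with linear curves that's a triangle of height MEB(Q_m).
DWL = ½ × 10.8482 × 40.6809 = 220.6573.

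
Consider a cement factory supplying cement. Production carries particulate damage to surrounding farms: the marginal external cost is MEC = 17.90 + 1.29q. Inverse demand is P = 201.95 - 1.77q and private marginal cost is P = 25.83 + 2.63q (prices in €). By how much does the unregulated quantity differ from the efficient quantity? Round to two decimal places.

Market equilibrium (private): 25.83 + 2.63q = 201.95 - 1.77q → q_m = 40.0273.
Social marginal cost = private MC + MEC = 43.73 + 3.92q.
Set SMC = demand: 43.73 + 3.92q = 201.95 - 1.77q → q* = 27.8067.
Gap = |40.0273 − 27.8067| = 12.2206.

12.22 units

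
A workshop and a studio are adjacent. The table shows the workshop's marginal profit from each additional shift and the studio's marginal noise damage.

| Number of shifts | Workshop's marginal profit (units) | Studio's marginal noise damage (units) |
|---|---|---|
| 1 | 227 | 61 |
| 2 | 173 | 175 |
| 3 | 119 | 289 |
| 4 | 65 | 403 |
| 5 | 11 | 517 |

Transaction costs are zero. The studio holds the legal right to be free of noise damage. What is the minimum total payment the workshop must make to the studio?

Efficient level: marginal profit ≥ marginal noise damage through level 1, so k* = 1.
With the studio holding the right, the workshop must at least compensate total damage at k*: 61 = 61.

61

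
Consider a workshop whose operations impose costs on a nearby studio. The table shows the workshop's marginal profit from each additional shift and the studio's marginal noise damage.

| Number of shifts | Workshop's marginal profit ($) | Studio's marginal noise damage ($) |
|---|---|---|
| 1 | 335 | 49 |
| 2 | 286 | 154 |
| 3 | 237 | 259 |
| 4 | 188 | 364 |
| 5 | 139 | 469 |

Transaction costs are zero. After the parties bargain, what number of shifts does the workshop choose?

Bargaining reaches the level where marginal profit last exceeds marginal noise damage.
That holds through level 2 (286 ≥ 154) but not at 3 (237 < 259).

2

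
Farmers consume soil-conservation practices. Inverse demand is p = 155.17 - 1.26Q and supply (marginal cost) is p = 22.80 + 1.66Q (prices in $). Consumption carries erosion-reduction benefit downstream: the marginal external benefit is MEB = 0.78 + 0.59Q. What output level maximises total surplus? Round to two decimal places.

Q* = 57.15

Social marginal benefit = demand + MEB = 155.95 - 0.67Q.
Set SMB = MC: 155.95 - 0.67Q = 22.80 + 1.66Q → Q* = 57.1459.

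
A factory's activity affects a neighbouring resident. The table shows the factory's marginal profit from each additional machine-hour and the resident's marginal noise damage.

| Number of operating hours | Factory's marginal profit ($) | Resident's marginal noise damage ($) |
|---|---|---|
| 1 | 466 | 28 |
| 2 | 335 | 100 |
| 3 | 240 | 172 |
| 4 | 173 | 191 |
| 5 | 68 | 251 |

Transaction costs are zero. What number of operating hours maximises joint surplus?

3

Bargaining reaches the level where marginal profit last exceeds marginal noise damage.
That holds through level 3 (240 ≥ 172) but not at 4 (173 < 191).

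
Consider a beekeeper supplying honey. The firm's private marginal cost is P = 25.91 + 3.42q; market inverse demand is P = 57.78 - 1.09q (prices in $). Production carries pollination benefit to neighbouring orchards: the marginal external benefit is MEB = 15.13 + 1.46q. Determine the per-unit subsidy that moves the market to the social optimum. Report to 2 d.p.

subsidy = $37.63 per unit

Social marginal cost = private MC − MEB = 10.78 + 1.96q.
Set SMC = demand: 10.78 + 1.96q = 57.78 - 1.09q → q* = 15.4098.
The Pigouvian subsidy equals MEB at q*: 15.13 + 1.46×15.4098 = 37.6283.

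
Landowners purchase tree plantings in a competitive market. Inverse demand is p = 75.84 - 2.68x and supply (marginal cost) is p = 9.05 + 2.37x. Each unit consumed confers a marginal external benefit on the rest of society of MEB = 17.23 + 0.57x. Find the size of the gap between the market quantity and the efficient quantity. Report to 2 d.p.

Market equilibrium (private): 9.05 + 2.37x = 75.84 - 2.68x → x_m = 13.2257.
Social marginal benefit = demand + MEB = 93.07 - 2.11x.
Set SMB = MC: 93.07 - 2.11x = 9.05 + 2.37x → x* = 18.7545.
Gap = |13.2257 − 18.7545| = 5.5288.

5.53 units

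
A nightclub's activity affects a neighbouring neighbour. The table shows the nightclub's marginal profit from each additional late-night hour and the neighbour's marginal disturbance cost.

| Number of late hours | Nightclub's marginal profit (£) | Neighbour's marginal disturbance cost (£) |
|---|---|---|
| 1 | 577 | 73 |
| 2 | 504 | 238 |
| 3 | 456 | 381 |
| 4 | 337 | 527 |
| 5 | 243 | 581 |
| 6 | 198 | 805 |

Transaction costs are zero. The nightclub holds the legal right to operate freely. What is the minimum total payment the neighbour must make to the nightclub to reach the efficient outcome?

£778

Left alone the nightclub would choose level 6 (marginal profit stays positive).
Efficient level: k* = 3 (marginal profit ≥ marginal disturbance cost through 3).
The neighbour must at least cover the nightclub's forgone profit from cutting 6→3: 337 + 243 + 198 = 778.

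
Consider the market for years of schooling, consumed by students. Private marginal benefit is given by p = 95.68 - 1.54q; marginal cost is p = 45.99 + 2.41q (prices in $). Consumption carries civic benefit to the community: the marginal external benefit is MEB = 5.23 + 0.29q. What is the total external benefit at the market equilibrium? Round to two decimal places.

Market equilibrium (private): 45.99 + 2.41q = 95.68 - 1.54q → q_m = 12.5797.
Total external benefit = ∫₀^{q_m} (5.23 + 0.29q) dq = 5.23×12.5797 + ½×0.29×12.5797² = 88.7379.

$88.74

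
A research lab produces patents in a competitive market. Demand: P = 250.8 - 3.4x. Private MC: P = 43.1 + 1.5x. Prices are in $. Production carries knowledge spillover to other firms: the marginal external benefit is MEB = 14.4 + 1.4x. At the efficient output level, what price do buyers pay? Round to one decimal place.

P = $35.0

Social marginal cost = private MC − MEB = 28.7 + 0.1x.
Set SMC = demand: 28.7 + 0.1x = 250.8 - 3.4x → x* = 63.4571.
Consumer price on the demand curve at x*: 250.8 − 3.4×63.4571 = 35.0459.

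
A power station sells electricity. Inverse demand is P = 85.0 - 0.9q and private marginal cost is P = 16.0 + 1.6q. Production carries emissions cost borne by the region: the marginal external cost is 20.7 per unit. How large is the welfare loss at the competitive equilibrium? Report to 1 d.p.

Market equilibrium (private): 16.0 + 1.6q = 85.0 - 0.9q → q_m = 27.6000.
Social marginal cost = private MC + MEC = 36.7 + 1.6q.
Set SMC = demand: 36.7 + 1.6q = 85.0 - 0.9q → q* = 19.3200.
The welfare-loss triangle has base |q_m − q*| and height MEC(q_m) (the vertical gap between SMC and demand is zero at q* and MEC at q_m).
DWL = ½ × 8.2800 × 20.7000 = 85.6980.

DWL = 85.7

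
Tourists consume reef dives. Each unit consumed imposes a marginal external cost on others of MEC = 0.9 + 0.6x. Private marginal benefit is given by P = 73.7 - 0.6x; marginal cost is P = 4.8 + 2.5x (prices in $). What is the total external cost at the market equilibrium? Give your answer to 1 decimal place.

Market equilibrium (private): 4.8 + 2.5x = 73.7 - 0.6x → x_m = 22.2258.
Total external cost = ∫₀^{x_m} (0.9 + 0.6x) dx = 0.9×22.2258 + ½×0.6×22.2258² = 168.1991.

$168.2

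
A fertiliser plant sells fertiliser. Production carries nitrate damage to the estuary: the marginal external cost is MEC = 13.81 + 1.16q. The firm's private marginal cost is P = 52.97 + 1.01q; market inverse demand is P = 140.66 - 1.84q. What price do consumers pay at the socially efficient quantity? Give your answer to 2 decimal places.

P = 106.76

Social marginal cost = private MC + MEC = 66.78 + 2.17q.
Set SMC = demand: 66.78 + 2.17q = 140.66 - 1.84q → q* = 18.4239.
Consumer price on the demand curve at q*: 140.66 − 1.84×18.4239 = 106.7600.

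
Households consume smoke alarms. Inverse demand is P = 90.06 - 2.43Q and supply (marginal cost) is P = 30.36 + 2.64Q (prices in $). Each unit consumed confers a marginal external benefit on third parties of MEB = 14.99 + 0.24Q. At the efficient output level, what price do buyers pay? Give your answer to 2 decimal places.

Social marginal benefit = demand + MEB = 105.05 - 2.19Q.
Set SMB = MC: 105.05 - 2.19Q = 30.36 + 2.64Q → Q* = 15.4638.
Consumer price on the demand curve at Q*: 90.06 − 2.43×15.4638 = 52.4830.

P = $52.48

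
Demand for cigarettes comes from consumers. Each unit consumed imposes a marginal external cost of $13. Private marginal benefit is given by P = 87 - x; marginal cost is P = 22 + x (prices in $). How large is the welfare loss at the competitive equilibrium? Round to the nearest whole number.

DWL = $42

Market equilibrium (private): 22 + x = 87 - x → x_m = 32.5000.
Social marginal benefit = demand − MEC = 74 - x.
Set SMB = MC: 74 - x = 22 + x → x* = 26.0000.
Height of the DWL triangle at x_m is MC(x_m) − SMB(x_m) = MEC(x_m) = 13.0000.
DWL = ½ × 6.5000 × 13.0000 = 42.2500.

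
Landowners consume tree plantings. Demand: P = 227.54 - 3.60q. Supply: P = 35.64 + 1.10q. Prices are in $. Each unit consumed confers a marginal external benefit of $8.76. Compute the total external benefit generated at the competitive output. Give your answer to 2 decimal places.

$357.67

Market equilibrium (private): 35.64 + 1.10q = 227.54 - 3.60q → q_m = 40.8298.
Total external benefit = MEB × q_m = 8.76 × 40.8298 = 357.6690.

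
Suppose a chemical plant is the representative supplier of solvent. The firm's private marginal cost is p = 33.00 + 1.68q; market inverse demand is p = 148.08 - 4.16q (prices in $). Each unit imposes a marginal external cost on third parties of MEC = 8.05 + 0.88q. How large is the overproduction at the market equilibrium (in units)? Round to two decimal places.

3.78 units

Market equilibrium (private): 33.00 + 1.68q = 148.08 - 4.16q → q_m = 19.7055.
Social marginal cost = private MC + MEC = 41.05 + 2.56q.
Set SMC = demand: 41.05 + 2.56q = 148.08 - 4.16q → q* = 15.9271.
Gap = |19.7055 − 15.9271| = 3.7784.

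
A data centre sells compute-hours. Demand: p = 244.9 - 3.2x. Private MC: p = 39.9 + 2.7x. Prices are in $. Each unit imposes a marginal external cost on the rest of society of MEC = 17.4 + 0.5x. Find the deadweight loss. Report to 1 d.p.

DWL = $94.5

Market equilibrium (private): 39.9 + 2.7x = 244.9 - 3.2x → x_m = 34.7458.
Social marginal cost = private MC + MEC = 57.3 + 3.2x.
Set SMC = demand: 57.3 + 3.2x = 244.9 - 3.2x → x* = 29.3125.
The welfare-loss triangle has base |x_m − x*| and height MEC(x_m) (the vertical gap between SMC and demand is zero at x* and MEC at x_m).
DWL = ½ × 5.4333 × 34.7729 = 94.4658.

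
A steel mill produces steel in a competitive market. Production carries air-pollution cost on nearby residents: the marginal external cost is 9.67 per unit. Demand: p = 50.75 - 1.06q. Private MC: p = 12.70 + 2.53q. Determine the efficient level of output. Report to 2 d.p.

q* = 7.91

Social marginal cost = private MC + MEC = 22.37 + 2.53q.
Set SMC = demand: 22.37 + 2.53q = 50.75 - 1.06q → q* = 7.9053.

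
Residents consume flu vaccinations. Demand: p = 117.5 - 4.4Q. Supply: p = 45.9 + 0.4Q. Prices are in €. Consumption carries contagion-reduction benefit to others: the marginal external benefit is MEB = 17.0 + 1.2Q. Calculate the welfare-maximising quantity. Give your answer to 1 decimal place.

Social marginal benefit = demand + MEB = 134.5 - 3.2Q.
Set SMB = MC: 134.5 - 3.2Q = 45.9 + 0.4Q → Q* = 24.6111.

Q* = 24.6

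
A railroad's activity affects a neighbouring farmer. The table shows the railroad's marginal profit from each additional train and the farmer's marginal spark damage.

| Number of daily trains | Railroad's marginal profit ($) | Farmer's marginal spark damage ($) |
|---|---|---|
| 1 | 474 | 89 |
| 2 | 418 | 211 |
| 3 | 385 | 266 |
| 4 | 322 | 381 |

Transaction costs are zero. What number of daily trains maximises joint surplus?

Bargaining reaches the level where marginal profit last exceeds marginal spark damage.
That holds through level 3 (385 ≥ 266) but not at 4 (322 < 381).

3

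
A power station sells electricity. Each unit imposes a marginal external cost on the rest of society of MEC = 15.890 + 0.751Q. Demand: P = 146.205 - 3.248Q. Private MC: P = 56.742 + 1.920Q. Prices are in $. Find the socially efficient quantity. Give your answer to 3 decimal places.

Social marginal cost = private MC + MEC = 72.632 + 2.671Q.
Set SMC = demand: 72.632 + 2.671Q = 146.205 - 3.248Q → Q* = 12.4300.

Q* = 12.430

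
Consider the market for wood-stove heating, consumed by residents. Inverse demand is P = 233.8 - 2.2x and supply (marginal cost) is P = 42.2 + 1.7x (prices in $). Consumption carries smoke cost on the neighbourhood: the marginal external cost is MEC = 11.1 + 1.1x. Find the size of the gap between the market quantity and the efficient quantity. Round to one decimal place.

Market equilibrium (private): 42.2 + 1.7x = 233.8 - 2.2x → x_m = 49.1282.
Social marginal benefit = demand − MEC = 222.7 - 3.3x.
Set SMB = MC: 222.7 - 3.3x = 42.2 + 1.7x → x* = 36.1000.
Gap = |49.1282 − 36.1000| = 13.0282.

13.0 units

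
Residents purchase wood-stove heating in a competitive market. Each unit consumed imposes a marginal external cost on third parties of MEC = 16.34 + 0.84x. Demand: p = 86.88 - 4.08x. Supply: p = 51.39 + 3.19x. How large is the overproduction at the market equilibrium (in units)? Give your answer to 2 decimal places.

2.52 units

Market equilibrium (private): 51.39 + 3.19x = 86.88 - 4.08x → x_m = 4.8817.
Social marginal benefit = demand − MEC = 70.54 - 4.92x.
Set SMB = MC: 70.54 - 4.92x = 51.39 + 3.19x → x* = 2.3613.
Gap = |4.8817 − 2.3613| = 2.5204.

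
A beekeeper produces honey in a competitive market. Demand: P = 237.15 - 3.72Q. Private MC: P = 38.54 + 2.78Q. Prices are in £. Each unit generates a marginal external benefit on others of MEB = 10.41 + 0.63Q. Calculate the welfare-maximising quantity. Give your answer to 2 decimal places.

Social marginal cost = private MC − MEB = 28.13 + 2.15Q.
Set SMC = demand: 28.13 + 2.15Q = 237.15 - 3.72Q → Q* = 35.6082.

Q* = 35.61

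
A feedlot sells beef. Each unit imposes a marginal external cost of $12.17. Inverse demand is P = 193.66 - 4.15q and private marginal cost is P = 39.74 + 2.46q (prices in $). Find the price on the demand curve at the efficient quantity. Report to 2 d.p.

Social marginal cost = private MC + MEC = 51.91 + 2.46q.
Set SMC = demand: 51.91 + 2.46q = 193.66 - 4.15q → q* = 21.4448.
Consumer price on the demand curve at q*: 193.66 − 4.15×21.4448 = 104.6641.

P = $104.66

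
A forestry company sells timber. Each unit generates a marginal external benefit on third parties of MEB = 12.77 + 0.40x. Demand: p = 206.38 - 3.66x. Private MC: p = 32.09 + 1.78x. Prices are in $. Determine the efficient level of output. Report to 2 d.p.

Social marginal cost = private MC − MEB = 19.32 + 1.38x.
Set SMC = demand: 19.32 + 1.38x = 206.38 - 3.66x → x* = 37.1151.

x* = 37.12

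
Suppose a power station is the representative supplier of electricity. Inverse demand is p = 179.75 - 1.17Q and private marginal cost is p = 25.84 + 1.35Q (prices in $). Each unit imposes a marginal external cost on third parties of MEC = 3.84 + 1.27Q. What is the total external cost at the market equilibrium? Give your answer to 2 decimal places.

$2603.21

Market equilibrium (private): 25.84 + 1.35Q = 179.75 - 1.17Q → Q_m = 61.0754.
Total external cost = ∫₀^{Q_m} (3.84 + 1.27Q) dQ = 3.84×61.0754 + ½×1.27×61.0754² = 2603.2094.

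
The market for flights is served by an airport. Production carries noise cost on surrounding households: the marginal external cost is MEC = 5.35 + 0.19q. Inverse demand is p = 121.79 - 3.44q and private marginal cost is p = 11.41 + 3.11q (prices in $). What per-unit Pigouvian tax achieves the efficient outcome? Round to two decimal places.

Social marginal cost = private MC + MEC = 16.76 + 3.30q.
Set SMC = demand: 16.76 + 3.30q = 121.79 - 3.44q → q* = 15.5831.
The Pigouvian tax equals MEC at q*: 5.35 + 0.19×15.5831 = 8.3108.

tax = $8.31 per unit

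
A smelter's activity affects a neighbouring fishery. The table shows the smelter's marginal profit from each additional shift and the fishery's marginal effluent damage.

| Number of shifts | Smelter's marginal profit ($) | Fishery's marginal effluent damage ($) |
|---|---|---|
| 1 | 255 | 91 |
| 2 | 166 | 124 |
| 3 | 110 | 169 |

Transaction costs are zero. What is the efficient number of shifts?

2

Bargaining reaches the level where marginal profit last exceeds marginal effluent damage.
That holds through level 2 (166 ≥ 124) but not at 3 (110 < 169).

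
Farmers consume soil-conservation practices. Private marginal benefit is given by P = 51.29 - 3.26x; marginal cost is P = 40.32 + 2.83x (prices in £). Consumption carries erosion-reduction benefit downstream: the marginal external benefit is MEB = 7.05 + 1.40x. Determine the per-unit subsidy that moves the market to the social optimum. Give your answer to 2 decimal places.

Social marginal benefit = demand + MEB = 58.34 - 1.86x.
Set SMB = MC: 58.34 - 1.86x = 40.32 + 2.83x → x* = 3.8422.
The Pigouvian subsidy equals MEB at x*: 7.05 + 1.40×3.8422 = 12.4291.

subsidy = £12.43 per unit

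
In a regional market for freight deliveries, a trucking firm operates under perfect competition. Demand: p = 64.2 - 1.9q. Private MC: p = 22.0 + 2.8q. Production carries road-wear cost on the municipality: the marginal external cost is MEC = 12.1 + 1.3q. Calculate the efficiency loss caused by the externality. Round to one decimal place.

DWL = 47.1

Market equilibrium (private): 22.0 + 2.8q = 64.2 - 1.9q → q_m = 8.9787.
Social marginal cost = private MC + MEC = 34.1 + 4.1q.
Set SMC = demand: 34.1 + 4.1q = 64.2 - 1.9q → q* = 5.0167.
The loss is the area between SMC and demand from q* to q_m; with linear curves that's a triangle of height MEC(q_m).
DWL = ½ × 3.9620 × 23.7723 = 47.0929.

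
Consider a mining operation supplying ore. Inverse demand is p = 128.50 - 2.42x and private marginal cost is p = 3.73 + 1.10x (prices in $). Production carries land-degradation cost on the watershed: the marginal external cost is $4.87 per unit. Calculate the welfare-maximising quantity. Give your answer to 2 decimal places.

x* = 34.06

Social marginal cost = private MC + MEC = 8.60 + 1.10x.
Set SMC = demand: 8.60 + 1.10x = 128.50 - 2.42x → x* = 34.0625.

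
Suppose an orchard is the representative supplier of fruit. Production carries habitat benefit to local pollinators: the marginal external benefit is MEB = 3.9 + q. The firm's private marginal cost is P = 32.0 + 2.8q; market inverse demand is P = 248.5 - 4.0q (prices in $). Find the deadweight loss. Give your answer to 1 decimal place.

Market equilibrium (private): 32.0 + 2.8q = 248.5 - 4.0q → q_m = 31.8382.
Social marginal cost = private MC − MEB = 28.1 + 1.8q.
Set SMC = demand: 28.1 + 1.8q = 248.5 - 4.0q → q* = 38.0000.
Between q* and q_m the wedge demand − SMC runs linearly from 0 to MEB(q_m), so the loss is a triangle.
DWL = ½ × 6.1618 × 35.7382 = 110.1058.

DWL = $110.1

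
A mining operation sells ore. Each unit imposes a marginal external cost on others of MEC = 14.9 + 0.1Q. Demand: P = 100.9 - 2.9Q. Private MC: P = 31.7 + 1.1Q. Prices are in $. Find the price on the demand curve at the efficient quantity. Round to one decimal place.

Social marginal cost = private MC + MEC = 46.6 + 1.2Q.
Set SMC = demand: 46.6 + 1.2Q = 100.9 - 2.9Q → Q* = 13.2439.
Consumer price on the demand curve at Q*: 100.9 − 2.9×13.2439 = 62.4927.

P = $62.5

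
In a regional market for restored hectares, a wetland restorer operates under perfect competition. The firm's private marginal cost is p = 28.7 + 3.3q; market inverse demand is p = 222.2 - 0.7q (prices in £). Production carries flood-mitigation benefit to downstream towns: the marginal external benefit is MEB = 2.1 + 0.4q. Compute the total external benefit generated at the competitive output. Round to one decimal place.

£569.6

Market equilibrium (private): 28.7 + 3.3q = 222.2 - 0.7q → q_m = 48.3750.
Total external benefit = ∫₀^{q_m} (2.1 + 0.4q) dq = 2.1×48.3750 + ½×0.4×48.3750² = 569.6156.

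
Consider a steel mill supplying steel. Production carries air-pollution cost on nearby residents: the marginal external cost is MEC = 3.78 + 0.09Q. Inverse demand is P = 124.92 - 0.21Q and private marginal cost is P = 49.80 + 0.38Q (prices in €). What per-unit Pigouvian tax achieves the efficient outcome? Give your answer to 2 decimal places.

tax = €13.22 per unit

Social marginal cost = private MC + MEC = 53.58 + 0.47Q.
Set SMC = demand: 53.58 + 0.47Q = 124.92 - 0.21Q → Q* = 104.9118.
The Pigouvian tax equals MEC at Q*: 3.78 + 0.09×104.9118 = 13.2221.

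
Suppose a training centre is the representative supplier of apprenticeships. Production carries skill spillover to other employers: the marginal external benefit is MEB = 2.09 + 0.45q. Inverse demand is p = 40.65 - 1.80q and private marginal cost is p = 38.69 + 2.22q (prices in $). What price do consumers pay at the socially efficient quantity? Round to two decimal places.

Social marginal cost = private MC − MEB = 36.60 + 1.77q.
Set SMC = demand: 36.60 + 1.77q = 40.65 - 1.80q → q* = 1.1345.
Consumer price on the demand curve at q*: 40.65 − 1.80×1.1345 = 38.6079.

P = $38.61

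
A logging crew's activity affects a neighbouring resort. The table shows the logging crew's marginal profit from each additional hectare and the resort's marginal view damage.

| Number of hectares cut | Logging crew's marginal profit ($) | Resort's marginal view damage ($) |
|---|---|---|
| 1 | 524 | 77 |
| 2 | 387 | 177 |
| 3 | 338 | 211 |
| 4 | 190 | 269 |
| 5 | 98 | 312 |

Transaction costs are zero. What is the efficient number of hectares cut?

3

Bargaining reaches the level where marginal profit last exceeds marginal view damage.
That holds through level 3 (338 ≥ 211) but not at 4 (190 < 269).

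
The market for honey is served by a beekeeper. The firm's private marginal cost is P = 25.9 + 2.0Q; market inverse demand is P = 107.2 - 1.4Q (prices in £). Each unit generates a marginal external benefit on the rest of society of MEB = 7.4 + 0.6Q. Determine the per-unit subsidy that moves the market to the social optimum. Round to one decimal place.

Social marginal cost = private MC − MEB = 18.5 + 1.4Q.
Set SMC = demand: 18.5 + 1.4Q = 107.2 - 1.4Q → Q* = 31.6786.
The Pigouvian subsidy equals MEB at Q*: 7.4 + 0.6×31.6786 = 26.4072.

subsidy = £26.4 per unit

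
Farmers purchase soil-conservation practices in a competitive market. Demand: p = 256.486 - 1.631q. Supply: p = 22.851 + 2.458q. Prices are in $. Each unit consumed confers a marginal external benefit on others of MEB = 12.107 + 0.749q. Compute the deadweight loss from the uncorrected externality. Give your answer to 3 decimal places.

DWL = $451.247

Market equilibrium (private): 22.851 + 2.458q = 256.486 - 1.631q → q_m = 57.1374.
Social marginal benefit = demand + MEB = 268.593 - 0.882q.
Set SMB = MC: 268.593 - 0.882q = 22.851 + 2.458q → q* = 73.5754.
The welfare-loss triangle has base |q_m − q*| and height MEB(q_m) (the vertical gap between SMB and MC is zero at q* and MEB at q_m).
DWL = ½ × 16.4380 × 54.9029 = 451.2469.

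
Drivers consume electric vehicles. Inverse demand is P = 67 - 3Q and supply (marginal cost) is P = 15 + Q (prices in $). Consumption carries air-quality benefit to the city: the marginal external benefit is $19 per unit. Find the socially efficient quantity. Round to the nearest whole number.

Social marginal benefit = demand + MEB = 86 - 3Q.
Set SMB = MC: 86 - 3Q = 15 + Q → Q* = 17.7500.

Q* = 18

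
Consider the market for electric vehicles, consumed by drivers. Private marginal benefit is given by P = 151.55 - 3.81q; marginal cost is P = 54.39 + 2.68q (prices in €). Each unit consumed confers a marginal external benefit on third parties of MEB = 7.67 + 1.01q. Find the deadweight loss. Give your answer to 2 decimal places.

Market equilibrium (private): 54.39 + 2.68q = 151.55 - 3.81q → q_m = 14.9707.
Social marginal benefit = demand + MEB = 159.22 - 2.80q.
Set SMB = MC: 159.22 - 2.80q = 54.39 + 2.68q → q* = 19.1296.
Height of the DWL triangle at q_m is SMB(q_m) − MC(q_m) = MEB(q_m) = 22.7904.
DWL = ½ × 4.1589 × 22.7904 = 47.3915.

DWL = €47.39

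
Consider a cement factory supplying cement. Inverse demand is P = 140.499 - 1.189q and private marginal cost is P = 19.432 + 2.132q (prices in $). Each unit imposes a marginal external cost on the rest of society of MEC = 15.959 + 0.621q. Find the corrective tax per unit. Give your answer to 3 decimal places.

tax = $32.517 per unit

Social marginal cost = private MC + MEC = 35.391 + 2.753q.
Set SMC = demand: 35.391 + 2.753q = 140.499 - 1.189q → q* = 26.6636.
The Pigouvian tax equals MEC at q*: 15.959 + 0.621×26.6636 = 32.5171.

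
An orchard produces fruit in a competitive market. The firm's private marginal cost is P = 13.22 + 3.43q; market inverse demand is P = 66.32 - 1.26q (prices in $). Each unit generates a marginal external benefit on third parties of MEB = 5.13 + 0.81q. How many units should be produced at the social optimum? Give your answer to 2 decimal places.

q* = 15.01

Social marginal cost = private MC − MEB = 8.09 + 2.62q.
Set SMC = demand: 8.09 + 2.62q = 66.32 - 1.26q → q* = 15.0077.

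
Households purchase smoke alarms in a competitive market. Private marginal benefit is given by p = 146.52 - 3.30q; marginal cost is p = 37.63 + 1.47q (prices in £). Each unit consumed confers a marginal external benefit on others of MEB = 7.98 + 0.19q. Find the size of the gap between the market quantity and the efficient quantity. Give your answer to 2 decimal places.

Market equilibrium (private): 37.63 + 1.47q = 146.52 - 3.30q → q_m = 22.8281.
Social marginal benefit = demand + MEB = 154.50 - 3.11q.
Set SMB = MC: 154.50 - 3.11q = 37.63 + 1.47q → q* = 25.5175.
Gap = |22.8281 − 25.5175| = 2.6894.

2.69 units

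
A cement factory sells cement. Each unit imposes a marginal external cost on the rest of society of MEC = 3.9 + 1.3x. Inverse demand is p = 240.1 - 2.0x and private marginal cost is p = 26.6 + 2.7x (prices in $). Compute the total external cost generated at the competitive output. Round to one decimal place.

$1518.4

Market equilibrium (private): 26.6 + 2.7x = 240.1 - 2.0x → x_m = 45.4255.
Total external cost = ∫₀^{x_m} (3.9 + 1.3x) dx = 3.9×45.4255 + ½×1.3×45.4255² = 1518.4189.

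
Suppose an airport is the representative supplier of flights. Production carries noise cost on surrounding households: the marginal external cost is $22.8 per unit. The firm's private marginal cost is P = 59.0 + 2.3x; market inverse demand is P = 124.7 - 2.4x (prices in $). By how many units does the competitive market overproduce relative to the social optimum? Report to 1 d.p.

4.9 units

Market equilibrium (private): 59.0 + 2.3x = 124.7 - 2.4x → x_m = 13.9787.
Social marginal cost = private MC + MEC = 81.8 + 2.3x.
Set SMC = demand: 81.8 + 2.3x = 124.7 - 2.4x → x* = 9.1277.
Gap = |13.9787 − 9.1277| = 4.8510.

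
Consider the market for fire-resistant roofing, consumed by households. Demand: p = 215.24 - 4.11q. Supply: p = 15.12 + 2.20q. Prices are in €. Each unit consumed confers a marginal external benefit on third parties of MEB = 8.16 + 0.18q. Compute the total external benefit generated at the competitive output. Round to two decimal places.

Market equilibrium (private): 15.12 + 2.20q = 215.24 - 4.11q → q_m = 31.7147.
Total external benefit = ∫₀^{q_m} (8.16 + 0.18q) dq = 8.16×31.7147 + ½×0.18×31.7147² = 349.3159.

€349.32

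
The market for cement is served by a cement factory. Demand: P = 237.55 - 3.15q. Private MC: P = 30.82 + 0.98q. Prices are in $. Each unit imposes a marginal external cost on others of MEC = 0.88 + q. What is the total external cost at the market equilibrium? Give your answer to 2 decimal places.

Market equilibrium (private): 30.82 + 0.98q = 237.55 - 3.15q → q_m = 50.0557.
Total external cost = ∫₀^{q_m} (0.88 + 1.00q) dq = 0.88×50.0557 + ½×1.00×50.0557² = 1296.8356.

$1296.84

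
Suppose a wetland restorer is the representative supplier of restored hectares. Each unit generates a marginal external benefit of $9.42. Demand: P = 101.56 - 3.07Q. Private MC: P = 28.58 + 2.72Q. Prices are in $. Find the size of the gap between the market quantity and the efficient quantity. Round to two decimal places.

1.63 units

Market equilibrium (private): 28.58 + 2.72Q = 101.56 - 3.07Q → Q_m = 12.6045.
Social marginal cost = private MC − MEB = 19.16 + 2.72Q.
Set SMC = demand: 19.16 + 2.72Q = 101.56 - 3.07Q → Q* = 14.2314.
Gap = |12.6045 − 14.2314| = 1.6269.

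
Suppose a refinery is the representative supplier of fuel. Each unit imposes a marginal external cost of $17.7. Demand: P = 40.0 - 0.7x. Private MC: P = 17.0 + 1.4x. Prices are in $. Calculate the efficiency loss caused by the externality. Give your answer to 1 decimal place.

Market equilibrium (private): 17.0 + 1.4x = 40.0 - 0.7x → x_m = 10.9524.
Social marginal cost = private MC + MEC = 34.7 + 1.4x.
Set SMC = demand: 34.7 + 1.4x = 40.0 - 0.7x → x* = 2.5238.
Between x* and x_m the wedge SMC − demand runs linearly from 0 to MEC(x_m), so the loss is a triangle.
DWL = ½ × 8.4286 × 17.7000 = 74.5931.

DWL = $74.6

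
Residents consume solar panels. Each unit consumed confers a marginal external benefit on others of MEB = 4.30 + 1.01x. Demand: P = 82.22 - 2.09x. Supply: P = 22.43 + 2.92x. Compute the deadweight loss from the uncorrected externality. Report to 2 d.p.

Market equilibrium (private): 22.43 + 2.92x = 82.22 - 2.09x → x_m = 11.9341.
Social marginal benefit = demand + MEB = 86.52 - 1.08x.
Set SMB = MC: 86.52 - 1.08x = 22.43 + 2.92x → x* = 16.0225.
The loss is the area between SMB and MC from x* to x_m; with linear curves that's a triangle of height MEB(x_m).
DWL = ½ × 4.0884 × 16.3535 = 33.4298.

DWL = 33.43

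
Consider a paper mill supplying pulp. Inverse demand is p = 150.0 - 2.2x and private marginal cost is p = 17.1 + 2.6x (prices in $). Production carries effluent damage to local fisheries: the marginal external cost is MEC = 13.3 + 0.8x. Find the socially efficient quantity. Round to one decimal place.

Social marginal cost = private MC + MEC = 30.4 + 3.4x.
Set SMC = demand: 30.4 + 3.4x = 150.0 - 2.2x → x* = 21.3571.

x* = 21.4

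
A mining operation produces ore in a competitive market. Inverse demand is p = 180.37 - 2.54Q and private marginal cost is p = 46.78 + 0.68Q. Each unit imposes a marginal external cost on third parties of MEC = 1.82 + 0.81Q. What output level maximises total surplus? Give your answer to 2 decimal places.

Q* = 32.70

Social marginal cost = private MC + MEC = 48.60 + 1.49Q.
Set SMC = demand: 48.60 + 1.49Q = 180.37 - 2.54Q → Q* = 32.6973.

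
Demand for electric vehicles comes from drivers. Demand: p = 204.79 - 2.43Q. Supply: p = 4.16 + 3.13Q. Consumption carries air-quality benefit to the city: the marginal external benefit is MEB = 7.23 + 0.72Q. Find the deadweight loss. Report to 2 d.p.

Market equilibrium (private): 4.16 + 3.13Q = 204.79 - 2.43Q → Q_m = 36.0845.
Social marginal benefit = demand + MEB = 212.02 - 1.71Q.
Set SMB = MC: 212.02 - 1.71Q = 4.16 + 3.13Q → Q* = 42.9463.
Height of the DWL triangle at Q_m is SMB(Q_m) − MC(Q_m) = MEB(Q_m) = 33.2109.
DWL = ½ × 6.8618 × 33.2109 = 113.9433.

DWL = 113.94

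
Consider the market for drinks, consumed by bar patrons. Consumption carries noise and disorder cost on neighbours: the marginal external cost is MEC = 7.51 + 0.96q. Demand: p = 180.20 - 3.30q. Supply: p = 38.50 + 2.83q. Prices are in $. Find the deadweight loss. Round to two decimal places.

DWL = $62.21

Market equilibrium (private): 38.50 + 2.83q = 180.20 - 3.30q → q_m = 23.1158.
Social marginal benefit = demand − MEC = 172.69 - 4.26q.
Set SMB = MC: 172.69 - 4.26q = 38.50 + 2.83q → q* = 18.9267.
Between q* and q_m the wedge MC − SMB runs linearly from 0 to MEC(q_m), so the loss is a triangle.
DWL = ½ × 4.1891 × 29.7012 = 62.2106.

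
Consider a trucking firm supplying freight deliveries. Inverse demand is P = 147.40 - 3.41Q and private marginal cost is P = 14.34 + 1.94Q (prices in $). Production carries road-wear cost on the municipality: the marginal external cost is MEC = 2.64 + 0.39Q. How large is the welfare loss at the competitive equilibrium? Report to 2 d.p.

DWL = $13.26

Market equilibrium (private): 14.34 + 1.94Q = 147.40 - 3.41Q → Q_m = 24.8710.
Social marginal cost = private MC + MEC = 16.98 + 2.33Q.
Set SMC = demand: 16.98 + 2.33Q = 147.40 - 3.41Q → Q* = 22.7213.
Height of the DWL triangle at Q_m is SMC(Q_m) − demand(Q_m) = MEC(Q_m) = 12.3397.
DWL = ½ × 2.1497 × 12.3397 = 13.2633.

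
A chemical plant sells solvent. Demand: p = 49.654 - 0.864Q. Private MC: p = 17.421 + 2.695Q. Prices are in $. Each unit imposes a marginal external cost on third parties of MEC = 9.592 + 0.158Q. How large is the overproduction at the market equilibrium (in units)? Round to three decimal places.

Market equilibrium (private): 17.421 + 2.695Q = 49.654 - 0.864Q → Q_m = 9.0568.
Social marginal cost = private MC + MEC = 27.013 + 2.853Q.
Set SMC = demand: 27.013 + 2.853Q = 49.654 - 0.864Q → Q* = 6.0912.
Gap = |9.0568 − 6.0912| = 2.9656.

2.966 units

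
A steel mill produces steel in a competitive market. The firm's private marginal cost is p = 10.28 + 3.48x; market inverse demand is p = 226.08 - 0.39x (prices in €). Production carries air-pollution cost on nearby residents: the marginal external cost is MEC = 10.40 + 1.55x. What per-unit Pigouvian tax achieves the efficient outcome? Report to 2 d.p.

Social marginal cost = private MC + MEC = 20.68 + 5.03x.
Set SMC = demand: 20.68 + 5.03x = 226.08 - 0.39x → x* = 37.8967.
The Pigouvian tax equals MEC at x*: 10.40 + 1.55×37.8967 = 69.1399.

tax = €69.14 per unit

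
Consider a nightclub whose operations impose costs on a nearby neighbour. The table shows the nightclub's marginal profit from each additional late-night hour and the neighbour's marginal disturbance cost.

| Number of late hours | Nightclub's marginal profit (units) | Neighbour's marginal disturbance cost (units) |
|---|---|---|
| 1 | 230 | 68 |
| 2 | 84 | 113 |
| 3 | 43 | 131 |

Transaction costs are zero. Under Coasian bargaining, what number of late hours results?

Bargaining reaches the level where marginal profit last exceeds marginal disturbance cost.
That holds through level 1 (230 ≥ 68) but not at 2 (84 < 113).

1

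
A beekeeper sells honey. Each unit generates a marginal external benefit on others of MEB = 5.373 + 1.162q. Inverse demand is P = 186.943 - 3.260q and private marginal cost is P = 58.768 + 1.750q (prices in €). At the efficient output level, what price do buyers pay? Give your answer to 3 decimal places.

Social marginal cost = private MC − MEB = 53.395 + 0.588q.
Set SMC = demand: 53.395 + 0.588q = 186.943 - 3.260q → q* = 34.7058.
Consumer price on the demand curve at q*: 186.943 − 3.260×34.7058 = 73.8021.

P = €73.802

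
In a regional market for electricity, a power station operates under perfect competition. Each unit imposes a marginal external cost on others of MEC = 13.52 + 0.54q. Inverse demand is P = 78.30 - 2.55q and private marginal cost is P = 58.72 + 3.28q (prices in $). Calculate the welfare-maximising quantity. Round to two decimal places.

q* = 0.95

Social marginal cost = private MC + MEC = 72.24 + 3.82q.
Set SMC = demand: 72.24 + 3.82q = 78.30 - 2.55q → q* = 0.9513.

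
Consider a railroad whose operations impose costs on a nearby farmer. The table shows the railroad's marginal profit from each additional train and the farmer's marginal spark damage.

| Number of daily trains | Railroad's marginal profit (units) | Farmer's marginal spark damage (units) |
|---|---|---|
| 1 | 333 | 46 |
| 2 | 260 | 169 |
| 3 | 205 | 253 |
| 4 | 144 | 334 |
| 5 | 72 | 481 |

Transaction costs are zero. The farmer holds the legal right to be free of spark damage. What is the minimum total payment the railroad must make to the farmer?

215

Efficient level: marginal profit ≥ marginal spark damage through level 2, so k* = 2.
With the farmer holding the right, the railroad must at least compensate total damage at k*: 46 + 169 = 215.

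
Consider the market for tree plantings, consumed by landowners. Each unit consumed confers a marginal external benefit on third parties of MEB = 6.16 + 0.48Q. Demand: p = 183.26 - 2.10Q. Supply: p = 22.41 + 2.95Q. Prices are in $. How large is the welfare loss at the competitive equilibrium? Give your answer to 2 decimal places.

Market equilibrium (private): 22.41 + 2.95Q = 183.26 - 2.10Q → Q_m = 31.8515.
Social marginal benefit = demand + MEB = 189.42 - 1.62Q.
Set SMB = MC: 189.42 - 1.62Q = 22.41 + 2.95Q → Q* = 36.5449.
Between Q* and Q_m the wedge SMB − MC runs linearly from 0 to MEB(Q_m), so the loss is a triangle.
DWL = ½ × 4.6934 × 21.4487 = 50.3337.

DWL = $50.33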